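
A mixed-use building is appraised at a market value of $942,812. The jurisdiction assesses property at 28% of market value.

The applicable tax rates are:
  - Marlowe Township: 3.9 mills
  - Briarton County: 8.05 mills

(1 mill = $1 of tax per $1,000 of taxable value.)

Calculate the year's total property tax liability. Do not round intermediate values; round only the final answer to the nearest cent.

Assessed value = $942,812 × 0.28 = $263,987.36
Marlowe Township: $263,987.36 × 0.0039 = $1,029.550704
Briarton County: $263,987.36 × 0.00805 = $2,125.098248
Total = $1,029.550704 + $2,125.098248 = $3,154.648952

$3,154.65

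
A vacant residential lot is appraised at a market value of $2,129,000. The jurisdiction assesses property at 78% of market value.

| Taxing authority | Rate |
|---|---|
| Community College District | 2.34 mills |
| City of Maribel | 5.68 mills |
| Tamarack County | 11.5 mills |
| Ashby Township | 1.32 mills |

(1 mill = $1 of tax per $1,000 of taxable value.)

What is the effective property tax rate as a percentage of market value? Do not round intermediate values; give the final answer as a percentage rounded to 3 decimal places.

1.626%

Assessed value = $2,129,000 × 0.78 = $1,660,620
Community College District: $1,660,620 × 0.00234 = $3,885.8508
City of Maribel: $1,660,620 × 0.00568 = $9,432.3216
Tamarack County: $1,660,620 × 0.0115 = $19,097.13
Ashby Township: $1,660,620 × 0.00132 = $2,192.0184
Total tax = $34,607.3208
Effective rate = $34,607.3208 ÷ $2,129,000 = 1.626% of market value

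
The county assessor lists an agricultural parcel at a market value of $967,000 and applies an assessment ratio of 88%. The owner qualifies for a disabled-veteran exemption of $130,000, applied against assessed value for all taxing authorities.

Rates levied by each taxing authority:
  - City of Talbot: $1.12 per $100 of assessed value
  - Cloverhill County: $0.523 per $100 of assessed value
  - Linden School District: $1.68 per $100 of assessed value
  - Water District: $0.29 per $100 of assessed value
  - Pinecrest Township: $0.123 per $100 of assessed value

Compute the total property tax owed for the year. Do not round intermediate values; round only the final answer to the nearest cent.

Assessed value = $967,000 × 0.88 = $850,960
Taxable value = $850,960 − $130,000 = $720,960
City of Talbot: $720,960 × 0.0112 = $8,074.752
Cloverhill County: $720,960 × 0.00523 = $3,770.6208
Linden School District: $720,960 × 0.0168 = $12,112.128
Water District: $720,960 × 0.0029 = $2,090.784
Pinecrest Township: $720,960 × 0.00123 = $886.7808
Total = $8,074.752 + $3,770.6208 + $12,112.128 + $2,090.784 + $886.7808 = $26,935.0656

$26,935.07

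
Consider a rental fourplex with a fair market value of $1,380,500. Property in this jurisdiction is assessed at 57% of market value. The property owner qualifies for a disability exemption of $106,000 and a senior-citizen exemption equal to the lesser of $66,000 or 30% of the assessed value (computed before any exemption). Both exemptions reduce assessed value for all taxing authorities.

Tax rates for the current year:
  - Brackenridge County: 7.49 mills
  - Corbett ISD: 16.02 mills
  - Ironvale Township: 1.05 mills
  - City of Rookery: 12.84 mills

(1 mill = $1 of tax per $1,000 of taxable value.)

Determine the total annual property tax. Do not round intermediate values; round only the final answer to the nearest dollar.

Assessed value = $1,380,500 × 0.57 = $786,885
Senior-citizen exemption = min($66,000, 30% × $786,885) = min($66,000, $236,065.5) = $66,000 (dollar cap binds)
Taxable value = $786,885 − $106,000 − $66,000 = $614,885
Brackenridge County: $614,885 × 0.00749 = $4,605.48865
Corbett ISD: $614,885 × 0.01602 = $9,850.4577
Ironvale Township: $614,885 × 0.00105 = $645.62925
City of Rookery: $614,885 × 0.01284 = $7,895.1234
Total = $22,996.699

$22,997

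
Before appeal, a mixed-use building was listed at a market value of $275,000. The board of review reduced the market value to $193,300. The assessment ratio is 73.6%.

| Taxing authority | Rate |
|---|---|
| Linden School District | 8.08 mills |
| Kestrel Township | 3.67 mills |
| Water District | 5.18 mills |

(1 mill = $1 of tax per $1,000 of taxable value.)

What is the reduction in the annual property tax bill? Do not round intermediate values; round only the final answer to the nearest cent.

Old assessed value = $275,000 × 0.736 = $202,400
New assessed value = $193,300 × 0.736 = $142,268.8
Combined rate = 0.00808 + 0.00367 + 0.00518 = 0.01693
Old tax = $202,400 × 0.01693 = $3,426.632
New tax = $142,268.8 × 0.01693 = $2,408.610784
Reduction = $3,426.632 − $2,408.610784 = $1,018.021216

$1,018.02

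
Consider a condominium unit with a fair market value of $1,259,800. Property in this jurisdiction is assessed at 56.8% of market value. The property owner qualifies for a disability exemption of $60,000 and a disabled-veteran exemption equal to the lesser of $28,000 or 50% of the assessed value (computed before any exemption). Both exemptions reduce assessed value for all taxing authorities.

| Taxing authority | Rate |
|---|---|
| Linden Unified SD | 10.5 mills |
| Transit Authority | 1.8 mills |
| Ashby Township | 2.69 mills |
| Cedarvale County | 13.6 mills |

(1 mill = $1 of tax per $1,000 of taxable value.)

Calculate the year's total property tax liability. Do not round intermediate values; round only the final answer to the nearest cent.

Assessed value = $1,259,800 × 0.568 = $715,566.4
Disabled-veteran exemption = min($28,000, 50% × $715,566.4) = min($28,000, $357,783.2) = $28,000 (dollar cap binds)
Taxable value = $715,566.4 − $60,000 − $28,000 = $627,566.4
Linden Unified SD: $627,566.4 × 0.0105 = $6,589.4472
Transit Authority: $627,566.4 × 0.0018 = $1,129.61952
Ashby Township: $627,566.4 × 0.00269 = $1,688.153616
Cedarvale County: $627,566.4 × 0.0136 = $8,534.90304
Total = $17,942.123376

$17,942.12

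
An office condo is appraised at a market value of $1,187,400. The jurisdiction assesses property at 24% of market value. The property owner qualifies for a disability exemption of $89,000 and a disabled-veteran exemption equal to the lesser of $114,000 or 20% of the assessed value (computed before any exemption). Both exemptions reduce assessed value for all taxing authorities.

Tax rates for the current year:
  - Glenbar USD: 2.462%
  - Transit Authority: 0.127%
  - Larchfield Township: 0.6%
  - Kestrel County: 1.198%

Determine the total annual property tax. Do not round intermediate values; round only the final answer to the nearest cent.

Assessed value = $1,187,400 × 0.24 = $284,976
Disabled-veteran exemption = min($114,000, 20% × $284,976) = min($114,000, $56,995.2) = $56,995.2 (percentage binds)
Taxable value = $284,976 − $89,000 − $56,995.2 = $138,980.8
Glenbar USD: $138,980.8 × 0.02462 = $3,421.707296
Transit Authority: $138,980.8 × 0.00127 = $176.505616
Larchfield Township: $138,980.8 × 0.006 = $833.8848
Kestrel County: $138,980.8 × 0.01198 = $1,664.989984
Total = $6,097.087696

$6,097.09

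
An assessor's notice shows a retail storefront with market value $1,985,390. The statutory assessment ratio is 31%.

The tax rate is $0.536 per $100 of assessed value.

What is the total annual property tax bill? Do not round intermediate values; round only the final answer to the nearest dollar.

Assessed value = $1,985,390 × 0.31 = $615,470.9
Tax = $615,470.9 × 0.00536 = $3,298.924024

$3,299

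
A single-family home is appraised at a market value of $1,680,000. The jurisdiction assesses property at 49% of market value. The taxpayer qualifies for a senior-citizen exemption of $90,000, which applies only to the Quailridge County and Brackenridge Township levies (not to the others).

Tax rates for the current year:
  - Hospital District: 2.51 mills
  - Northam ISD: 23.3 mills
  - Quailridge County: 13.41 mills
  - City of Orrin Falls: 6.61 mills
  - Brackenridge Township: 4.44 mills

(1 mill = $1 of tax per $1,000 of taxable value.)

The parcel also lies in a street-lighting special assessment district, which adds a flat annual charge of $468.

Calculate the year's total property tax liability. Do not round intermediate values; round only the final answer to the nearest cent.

Assessed value = $1,680,000 × 0.49 = $823,200
Hospital District: $823,200 × 0.00251 = $2,066.232
Northam ISD: $823,200 × 0.0233 = $19,180.56
Quailridge County: ($823,200 − $90,000) × 0.01341 = $733,200 × 0.01341 = $9,832.212
City of Orrin Falls: $823,200 × 0.00661 = $5,441.352
Brackenridge Township: ($823,200 − $90,000) × 0.00444 = $733,200 × 0.00444 = $3,255.408
Levies subtotal = $39,775.764
Total = $39,775.764 + $468 = $40,243.764

$40,243.76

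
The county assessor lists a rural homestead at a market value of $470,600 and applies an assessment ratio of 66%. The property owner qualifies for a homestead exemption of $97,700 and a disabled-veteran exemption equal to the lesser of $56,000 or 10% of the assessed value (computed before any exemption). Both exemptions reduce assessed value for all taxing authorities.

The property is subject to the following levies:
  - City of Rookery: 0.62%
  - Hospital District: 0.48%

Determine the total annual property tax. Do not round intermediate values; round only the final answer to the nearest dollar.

$2,000

Assessed value = $470,600 × 0.66 = $310,596
Disabled-veteran exemption = min($56,000, 10% × $310,596) = min($56,000, $31,059.6) = $31,059.6 (percentage binds)
Taxable value = $310,596 − $97,700 − $31,059.6 = $181,836.4
City of Rookery: $181,836.4 × 0.0062 = $1,127.38568
Hospital District: $181,836.4 × 0.0048 = $872.81472
Total = $2,000.2004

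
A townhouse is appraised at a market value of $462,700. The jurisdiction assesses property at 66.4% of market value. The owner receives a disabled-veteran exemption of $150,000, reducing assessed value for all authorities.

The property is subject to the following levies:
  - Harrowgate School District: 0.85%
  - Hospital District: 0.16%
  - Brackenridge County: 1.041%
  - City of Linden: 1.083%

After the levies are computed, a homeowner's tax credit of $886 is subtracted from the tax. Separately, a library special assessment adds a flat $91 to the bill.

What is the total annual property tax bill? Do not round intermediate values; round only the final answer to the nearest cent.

Assessed value = $462,700 × 0.664 = $307,232.8
Taxable value = $307,232.8 − $150,000 = $157,232.8
Harrowgate School District: $157,232.8 × 0.0085 = $1,336.4788
Hospital District: $157,232.8 × 0.0016 = $251.57248
Brackenridge County: $157,232.8 × 0.01041 = $1,636.793448
City of Linden: $157,232.8 × 0.01083 = $1,702.831224
Levies subtotal = $4,927.675952
After credit = $4,927.675952 − $886 = $4,041.675952
Total = $4,041.675952 + $91 = $4,132.675952

$4,132.68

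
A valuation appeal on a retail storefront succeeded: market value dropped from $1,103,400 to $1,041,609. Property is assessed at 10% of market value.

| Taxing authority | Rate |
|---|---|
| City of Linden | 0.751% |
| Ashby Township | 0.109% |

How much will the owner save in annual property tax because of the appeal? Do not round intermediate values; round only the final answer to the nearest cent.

$53.14

Old assessed value = $1,103,400 × 0.1 = $110,340
New assessed value = $1,041,609 × 0.1 = $104,160.9
Combined rate = 0.00751 + 0.00109 = 0.0086
Old tax = $110,340 × 0.0086 = $948.924
New tax = $104,160.9 × 0.0086 = $895.78374
Reduction = $948.924 − $895.78374 = $53.14026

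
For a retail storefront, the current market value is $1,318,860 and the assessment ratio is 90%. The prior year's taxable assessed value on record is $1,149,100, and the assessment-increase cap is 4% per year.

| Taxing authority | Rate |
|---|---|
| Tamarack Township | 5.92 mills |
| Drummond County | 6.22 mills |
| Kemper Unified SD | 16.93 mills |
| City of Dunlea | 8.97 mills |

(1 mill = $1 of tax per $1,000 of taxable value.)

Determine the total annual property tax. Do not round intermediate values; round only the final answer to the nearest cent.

Uncapped assessed value = $1,318,860 × 0.9 = $1,186,974
Cap limit = $1,149,100 × 1.04 = $1,195,064
Taxable assessed value = min($1,186,974, $1,195,064) = $1,186,974 (cap does not bind)
Tamarack Township: $1,186,974 × 0.00592 = $7,026.88608
Drummond County: $1,186,974 × 0.00622 = $7,382.97828
Kemper Unified SD: $1,186,974 × 0.01693 = $20,095.46982
City of Dunlea: $1,186,974 × 0.00897 = $10,647.15678
Total = $45,152.49096

$45,152.49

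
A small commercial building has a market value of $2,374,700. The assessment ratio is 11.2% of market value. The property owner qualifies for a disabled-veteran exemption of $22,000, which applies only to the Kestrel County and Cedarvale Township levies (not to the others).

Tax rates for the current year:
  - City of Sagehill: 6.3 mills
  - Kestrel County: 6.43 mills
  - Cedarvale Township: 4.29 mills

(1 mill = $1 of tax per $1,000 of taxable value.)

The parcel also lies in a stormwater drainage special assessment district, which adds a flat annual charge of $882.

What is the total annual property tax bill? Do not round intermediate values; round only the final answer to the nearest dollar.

$5,173

Assessed value = $2,374,700 × 0.112 = $265,966.4
City of Sagehill: $265,966.4 × 0.0063 = $1,675.58832
Kestrel County: ($265,966.4 − $22,000) × 0.00643 = $243,966.4 × 0.00643 = $1,568.703952
Cedarvale Township: ($265,966.4 − $22,000) × 0.00429 = $243,966.4 × 0.00429 = $1,046.615856
Levies subtotal = $4,290.908128
Total = $4,290.908128 + $882 = $5,172.908128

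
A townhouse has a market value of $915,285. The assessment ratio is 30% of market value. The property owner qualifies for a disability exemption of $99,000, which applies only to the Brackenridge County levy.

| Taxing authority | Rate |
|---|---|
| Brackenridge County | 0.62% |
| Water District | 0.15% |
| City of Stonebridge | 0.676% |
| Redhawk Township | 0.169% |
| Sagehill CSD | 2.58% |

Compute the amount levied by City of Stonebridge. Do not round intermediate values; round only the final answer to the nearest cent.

Assessed value = $915,285 × 0.3 = $274,585.5
City of Stonebridge taxable value = $274,585.5 (exemption does not apply)
City of Stonebridge levy = $274,585.5 × 0.00676 = $1,856.19798

$1,856.20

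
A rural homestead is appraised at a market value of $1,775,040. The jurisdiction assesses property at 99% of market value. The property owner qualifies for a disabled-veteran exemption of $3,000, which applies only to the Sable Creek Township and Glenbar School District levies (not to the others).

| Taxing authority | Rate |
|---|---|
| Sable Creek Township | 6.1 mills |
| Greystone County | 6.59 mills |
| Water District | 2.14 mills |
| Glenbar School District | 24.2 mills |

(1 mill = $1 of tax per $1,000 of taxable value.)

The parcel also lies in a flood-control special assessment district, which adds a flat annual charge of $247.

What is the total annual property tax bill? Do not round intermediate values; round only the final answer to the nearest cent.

Assessed value = $1,775,040 × 0.99 = $1,757,289.6
Sable Creek Township: ($1,757,289.6 − $3,000) × 0.0061 = $1,754,289.6 × 0.0061 = $10,701.16656
Greystone County: $1,757,289.6 × 0.00659 = $11,580.538464
Water District: $1,757,289.6 × 0.00214 = $3,760.599744
Glenbar School District: ($1,757,289.6 − $3,000) × 0.0242 = $1,754,289.6 × 0.0242 = $42,453.80832
Levies subtotal = $68,496.113088
Total = $68,496.113088 + $247 = $68,743.113088

$68,743.11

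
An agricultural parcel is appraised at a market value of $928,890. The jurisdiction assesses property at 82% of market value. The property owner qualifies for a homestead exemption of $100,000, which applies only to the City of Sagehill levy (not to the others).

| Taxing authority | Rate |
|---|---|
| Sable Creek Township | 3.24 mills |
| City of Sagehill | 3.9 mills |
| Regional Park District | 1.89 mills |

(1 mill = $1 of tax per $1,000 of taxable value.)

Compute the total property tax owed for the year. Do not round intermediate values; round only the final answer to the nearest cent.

Assessed value = $928,890 × 0.82 = $761,689.8
Sable Creek Township: $761,689.8 × 0.00324 = $2,467.874952
City of Sagehill: ($761,689.8 − $100,000) × 0.0039 = $661,689.8 × 0.0039 = $2,580.59022
Regional Park District: $761,689.8 × 0.00189 = $1,439.593722
Total = $6,488.058894

$6,488.06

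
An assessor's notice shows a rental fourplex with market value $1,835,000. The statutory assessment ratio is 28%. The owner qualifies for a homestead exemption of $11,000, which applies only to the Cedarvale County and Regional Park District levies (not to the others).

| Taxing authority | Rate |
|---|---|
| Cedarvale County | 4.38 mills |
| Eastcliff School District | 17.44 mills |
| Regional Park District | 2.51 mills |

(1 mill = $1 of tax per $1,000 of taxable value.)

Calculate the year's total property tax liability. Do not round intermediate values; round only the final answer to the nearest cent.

$12,424.96

Assessed value = $1,835,000 × 0.28 = $513,800
Cedarvale County: ($513,800 − $11,000) × 0.00438 = $502,800 × 0.00438 = $2,202.264
Eastcliff School District: $513,800 × 0.01744 = $8,960.672
Regional Park District: ($513,800 − $11,000) × 0.00251 = $502,800 × 0.00251 = $1,262.028
Total = $12,424.964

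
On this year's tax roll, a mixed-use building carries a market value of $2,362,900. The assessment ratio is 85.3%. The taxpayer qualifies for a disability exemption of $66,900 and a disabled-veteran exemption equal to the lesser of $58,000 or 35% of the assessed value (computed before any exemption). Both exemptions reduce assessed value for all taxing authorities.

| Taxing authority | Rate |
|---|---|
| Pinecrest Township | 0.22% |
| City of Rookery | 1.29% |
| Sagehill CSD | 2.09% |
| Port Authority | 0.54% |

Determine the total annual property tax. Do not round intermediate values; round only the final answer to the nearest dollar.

Assessed value = $2,362,900 × 0.853 = $2,015,553.7
Disabled-veteran exemption = min($58,000, 35% × $2,015,553.7) = min($58,000, $705,443.795) = $58,000 (dollar cap binds)
Taxable value = $2,015,553.7 − $66,900 − $58,000 = $1,890,653.7
Pinecrest Township: $1,890,653.7 × 0.0022 = $4,159.43814
City of Rookery: $1,890,653.7 × 0.0129 = $24,389.43273
Sagehill CSD: $1,890,653.7 × 0.0209 = $39,514.66233
Port Authority: $1,890,653.7 × 0.0054 = $10,209.52998
Total = $78,273.06318

$78,273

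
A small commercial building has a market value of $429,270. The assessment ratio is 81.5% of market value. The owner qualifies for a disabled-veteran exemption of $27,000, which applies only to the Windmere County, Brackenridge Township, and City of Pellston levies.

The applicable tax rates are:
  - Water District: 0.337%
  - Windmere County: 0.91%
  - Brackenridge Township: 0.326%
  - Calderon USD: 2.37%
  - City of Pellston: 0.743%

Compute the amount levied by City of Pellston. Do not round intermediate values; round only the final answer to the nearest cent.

Assessed value = $429,270 × 0.815 = $349,855.05
City of Pellston taxable value = $349,855.05 − $27,000 = $322,855.05
City of Pellston levy = $322,855.05 × 0.00743 = $2,398.8130215

$2,398.81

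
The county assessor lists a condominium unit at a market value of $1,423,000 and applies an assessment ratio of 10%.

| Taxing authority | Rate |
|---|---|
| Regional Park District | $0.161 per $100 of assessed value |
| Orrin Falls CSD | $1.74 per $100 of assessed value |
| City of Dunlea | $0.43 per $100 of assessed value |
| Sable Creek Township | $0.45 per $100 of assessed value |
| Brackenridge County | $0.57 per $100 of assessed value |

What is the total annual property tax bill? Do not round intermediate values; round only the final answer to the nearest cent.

Assessed value = $1,423,000 × 0.1 = $142,300
Regional Park District: $142,300 × 0.00161 = $229.103
Orrin Falls CSD: $142,300 × 0.0174 = $2,476.02
City of Dunlea: $142,300 × 0.0043 = $611.89
Sable Creek Township: $142,300 × 0.0045 = $640.35
Brackenridge County: $142,300 × 0.0057 = $811.11
Total = $229.103 + $2,476.02 + $611.89 + $640.35 + $811.11 = $4,768.473

$4,768.47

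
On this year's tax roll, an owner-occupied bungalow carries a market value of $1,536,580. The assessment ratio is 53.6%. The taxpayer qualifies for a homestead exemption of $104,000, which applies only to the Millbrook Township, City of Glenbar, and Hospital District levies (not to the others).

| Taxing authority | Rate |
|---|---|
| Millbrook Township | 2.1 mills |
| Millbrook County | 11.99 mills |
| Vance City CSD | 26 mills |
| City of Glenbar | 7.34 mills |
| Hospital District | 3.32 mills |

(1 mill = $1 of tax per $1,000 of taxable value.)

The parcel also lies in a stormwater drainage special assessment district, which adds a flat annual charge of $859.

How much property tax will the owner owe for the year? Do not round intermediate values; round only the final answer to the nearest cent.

$41,330.01

Assessed value = $1,536,580 × 0.536 = $823,606.88
Millbrook Township: ($823,606.88 − $104,000) × 0.0021 = $719,606.88 × 0.0021 = $1,511.174448
Millbrook County: $823,606.88 × 0.01199 = $9,875.0464912
Vance City CSD: $823,606.88 × 0.026 = $21,413.77888
City of Glenbar: ($823,606.88 − $104,000) × 0.00734 = $719,606.88 × 0.00734 = $5,281.9144992
Hospital District: ($823,606.88 − $104,000) × 0.00332 = $719,606.88 × 0.00332 = $2,389.0948416
Levies subtotal = $40,471.00916
Total = $40,471.00916 + $859 = $41,330.00916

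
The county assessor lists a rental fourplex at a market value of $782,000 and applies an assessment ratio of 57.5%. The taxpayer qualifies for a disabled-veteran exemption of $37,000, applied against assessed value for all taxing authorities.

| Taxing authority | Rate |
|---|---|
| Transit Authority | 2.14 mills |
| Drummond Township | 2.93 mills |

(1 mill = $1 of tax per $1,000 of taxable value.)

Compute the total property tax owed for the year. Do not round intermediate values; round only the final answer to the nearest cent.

Assessed value = $782,000 × 0.575 = $449,650
Taxable value = $449,650 − $37,000 = $412,650
Transit Authority: $412,650 × 0.00214 = $883.071
Drummond Township: $412,650 × 0.00293 = $1,209.0645
Total = $883.071 + $1,209.0645 = $2,092.1355

$2,092.14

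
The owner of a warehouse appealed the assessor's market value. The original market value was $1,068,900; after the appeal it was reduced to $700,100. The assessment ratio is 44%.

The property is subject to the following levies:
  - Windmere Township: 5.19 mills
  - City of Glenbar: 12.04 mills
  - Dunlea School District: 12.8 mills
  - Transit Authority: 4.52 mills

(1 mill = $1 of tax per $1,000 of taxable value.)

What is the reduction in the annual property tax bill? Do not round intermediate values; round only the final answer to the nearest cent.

$5,606.50

Old assessed value = $1,068,900 × 0.44 = $470,316
New assessed value = $700,100 × 0.44 = $308,044
Combined rate = 0.00519 + 0.01204 + 0.0128 + 0.00452 = 0.03455
Old tax = $470,316 × 0.03455 = $16,249.4178
New tax = $308,044 × 0.03455 = $10,642.9202
Reduction = $16,249.4178 − $10,642.9202 = $5,606.4976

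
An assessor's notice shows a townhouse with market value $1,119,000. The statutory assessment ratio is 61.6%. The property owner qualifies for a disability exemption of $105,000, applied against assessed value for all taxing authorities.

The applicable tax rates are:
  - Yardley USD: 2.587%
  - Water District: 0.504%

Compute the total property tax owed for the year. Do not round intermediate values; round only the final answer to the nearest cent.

$18,060.84

Assessed value = $1,119,000 × 0.616 = $689,304
Taxable value = $689,304 − $105,000 = $584,304
Yardley USD: $584,304 × 0.02587 = $15,115.94448
Water District: $584,304 × 0.00504 = $2,944.89216
Total = $15,115.94448 + $2,944.89216 = $18,060.83664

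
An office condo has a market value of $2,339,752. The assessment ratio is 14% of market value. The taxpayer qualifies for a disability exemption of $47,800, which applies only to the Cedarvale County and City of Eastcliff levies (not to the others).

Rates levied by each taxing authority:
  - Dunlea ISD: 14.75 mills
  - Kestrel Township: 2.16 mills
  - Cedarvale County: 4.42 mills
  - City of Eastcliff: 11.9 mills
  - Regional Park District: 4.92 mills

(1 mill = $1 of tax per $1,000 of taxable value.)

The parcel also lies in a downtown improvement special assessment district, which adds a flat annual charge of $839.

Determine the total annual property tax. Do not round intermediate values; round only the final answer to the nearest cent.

Assessed value = $2,339,752 × 0.14 = $327,565.28
Dunlea ISD: $327,565.28 × 0.01475 = $4,831.58788
Kestrel Township: $327,565.28 × 0.00216 = $707.5410048
Cedarvale County: ($327,565.28 − $47,800) × 0.00442 = $279,765.28 × 0.00442 = $1,236.5625376
City of Eastcliff: ($327,565.28 − $47,800) × 0.0119 = $279,765.28 × 0.0119 = $3,329.206832
Regional Park District: $327,565.28 × 0.00492 = $1,611.6211776
Levies subtotal = $11,716.519432
Total = $11,716.519432 + $839 = $12,555.519432

$12,555.52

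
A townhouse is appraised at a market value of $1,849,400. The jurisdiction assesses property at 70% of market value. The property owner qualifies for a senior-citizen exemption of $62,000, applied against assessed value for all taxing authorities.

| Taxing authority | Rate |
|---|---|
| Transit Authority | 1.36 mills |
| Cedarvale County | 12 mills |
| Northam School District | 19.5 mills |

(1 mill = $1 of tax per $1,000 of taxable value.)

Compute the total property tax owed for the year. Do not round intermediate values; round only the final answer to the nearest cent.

Assessed value = $1,849,400 × 0.7 = $1,294,580
Taxable value = $1,294,580 − $62,000 = $1,232,580
Transit Authority: $1,232,580 × 0.00136 = $1,676.3088
Cedarvale County: $1,232,580 × 0.012 = $14,790.96
Northam School District: $1,232,580 × 0.0195 = $24,035.31
Total = $1,676.3088 + $14,790.96 + $24,035.31 = $40,502.5788

$40,502.58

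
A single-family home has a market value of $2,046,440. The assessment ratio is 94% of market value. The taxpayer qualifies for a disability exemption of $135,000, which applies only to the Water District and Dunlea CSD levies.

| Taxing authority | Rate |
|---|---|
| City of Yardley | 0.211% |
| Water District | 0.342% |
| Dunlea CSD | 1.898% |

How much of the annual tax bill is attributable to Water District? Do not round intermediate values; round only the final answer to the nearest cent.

$6,117.20

Assessed value = $2,046,440 × 0.94 = $1,923,653.6
Water District taxable value = $1,923,653.6 − $135,000 = $1,788,653.6
Water District levy = $1,788,653.6 × 0.00342 = $6,117.195312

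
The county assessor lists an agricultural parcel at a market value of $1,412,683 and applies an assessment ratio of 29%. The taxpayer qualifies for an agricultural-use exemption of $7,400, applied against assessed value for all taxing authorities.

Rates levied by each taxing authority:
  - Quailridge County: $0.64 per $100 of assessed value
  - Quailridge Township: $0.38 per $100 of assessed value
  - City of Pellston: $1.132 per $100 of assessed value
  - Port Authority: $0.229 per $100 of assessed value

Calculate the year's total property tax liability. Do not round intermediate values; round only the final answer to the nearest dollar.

Assessed value = $1,412,683 × 0.29 = $409,678.07
Taxable value = $409,678.07 − $7,400 = $402,278.07
Quailridge County: $402,278.07 × 0.0064 = $2,574.579648
Quailridge Township: $402,278.07 × 0.0038 = $1,528.656666
City of Pellston: $402,278.07 × 0.01132 = $4,553.7877524
Port Authority: $402,278.07 × 0.00229 = $921.2167803
Total = $2,574.579648 + $1,528.656666 + $4,553.7877524 + $921.2167803 = $9,578.2408467

$9,578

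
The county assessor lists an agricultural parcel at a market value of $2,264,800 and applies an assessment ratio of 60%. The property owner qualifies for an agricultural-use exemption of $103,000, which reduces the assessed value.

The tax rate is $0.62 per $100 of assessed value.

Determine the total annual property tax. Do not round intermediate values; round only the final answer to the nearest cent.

Assessed value = $2,264,800 × 0.6 = $1,358,880
Taxable value = $1,358,880 − $103,000 = $1,255,880
Tax = $1,255,880 × 0.0062 = $7,786.456

$7,786.46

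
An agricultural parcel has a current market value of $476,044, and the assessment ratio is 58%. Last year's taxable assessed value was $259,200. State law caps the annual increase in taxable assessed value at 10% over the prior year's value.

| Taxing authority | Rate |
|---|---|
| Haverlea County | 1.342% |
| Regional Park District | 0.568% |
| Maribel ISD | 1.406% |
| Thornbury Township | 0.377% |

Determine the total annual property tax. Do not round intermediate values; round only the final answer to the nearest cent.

Uncapped assessed value = $476,044 × 0.58 = $276,105.52
Cap limit = $259,200 × 1.1 = $285,120
Taxable assessed value = min($276,105.52, $285,120) = $276,105.52 (cap does not bind)
Haverlea County: $276,105.52 × 0.01342 = $3,705.3360784
Regional Park District: $276,105.52 × 0.00568 = $1,568.2793536
Maribel ISD: $276,105.52 × 0.01406 = $3,882.0436112
Thornbury Township: $276,105.52 × 0.00377 = $1,040.9178104
Total = $10,196.5768536

$10,196.58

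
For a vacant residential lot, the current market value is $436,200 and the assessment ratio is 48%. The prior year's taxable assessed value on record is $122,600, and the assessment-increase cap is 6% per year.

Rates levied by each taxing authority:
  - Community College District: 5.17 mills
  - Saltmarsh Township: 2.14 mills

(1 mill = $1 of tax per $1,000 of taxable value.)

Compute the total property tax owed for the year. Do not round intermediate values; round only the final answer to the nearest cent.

Uncapped assessed value = $436,200 × 0.48 = $209,376
Cap limit = $122,600 × 1.06 = $129,956
Taxable assessed value = min($209,376, $129,956) = $129,956 (cap binds)
Community College District: $129,956 × 0.00517 = $671.87252
Saltmarsh Township: $129,956 × 0.00214 = $278.10584
Total = $949.97836

$949.98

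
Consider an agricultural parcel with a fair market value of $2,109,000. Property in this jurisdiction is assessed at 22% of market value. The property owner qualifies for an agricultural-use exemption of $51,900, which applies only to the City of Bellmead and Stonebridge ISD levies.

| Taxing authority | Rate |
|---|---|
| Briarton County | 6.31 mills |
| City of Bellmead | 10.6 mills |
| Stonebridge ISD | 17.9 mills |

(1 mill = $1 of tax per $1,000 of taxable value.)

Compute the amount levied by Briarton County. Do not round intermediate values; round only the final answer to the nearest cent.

Assessed value = $2,109,000 × 0.22 = $463,980
Briarton County taxable value = $463,980 (exemption does not apply)
Briarton County levy = $463,980 × 0.00631 = $2,927.7138

$2,927.71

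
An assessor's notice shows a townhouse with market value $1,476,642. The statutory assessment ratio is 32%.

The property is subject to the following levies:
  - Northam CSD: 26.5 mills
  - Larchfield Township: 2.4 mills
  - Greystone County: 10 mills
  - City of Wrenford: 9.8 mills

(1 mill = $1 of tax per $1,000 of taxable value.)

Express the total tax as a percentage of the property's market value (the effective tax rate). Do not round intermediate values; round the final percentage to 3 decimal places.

1.558%

Assessed value = $1,476,642 × 0.32 = $472,525.44
Northam CSD: $472,525.44 × 0.0265 = $12,521.92416
Larchfield Township: $472,525.44 × 0.0024 = $1,134.061056
Greystone County: $472,525.44 × 0.01 = $4,725.2544
City of Wrenford: $472,525.44 × 0.0098 = $4,630.749312
Total tax = $23,011.988928
Effective rate = $23,011.988928 ÷ $1,476,642 = 1.558% of market value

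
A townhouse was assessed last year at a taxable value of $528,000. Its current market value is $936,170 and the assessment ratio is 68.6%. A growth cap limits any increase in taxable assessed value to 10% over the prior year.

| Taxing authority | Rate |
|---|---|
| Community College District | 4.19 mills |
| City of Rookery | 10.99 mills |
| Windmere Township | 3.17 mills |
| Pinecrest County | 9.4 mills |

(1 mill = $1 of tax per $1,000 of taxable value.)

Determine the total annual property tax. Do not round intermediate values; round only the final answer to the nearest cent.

$16,117.20

Uncapped assessed value = $936,170 × 0.686 = $642,212.62
Cap limit = $528,000 × 1.1 = $580,800
Taxable assessed value = min($642,212.62, $580,800) = $580,800 (cap binds)
Community College District: $580,800 × 0.00419 = $2,433.552
City of Rookery: $580,800 × 0.01099 = $6,382.992
Windmere Township: $580,800 × 0.00317 = $1,841.136
Pinecrest County: $580,800 × 0.0094 = $5,459.52
Total = $16,117.2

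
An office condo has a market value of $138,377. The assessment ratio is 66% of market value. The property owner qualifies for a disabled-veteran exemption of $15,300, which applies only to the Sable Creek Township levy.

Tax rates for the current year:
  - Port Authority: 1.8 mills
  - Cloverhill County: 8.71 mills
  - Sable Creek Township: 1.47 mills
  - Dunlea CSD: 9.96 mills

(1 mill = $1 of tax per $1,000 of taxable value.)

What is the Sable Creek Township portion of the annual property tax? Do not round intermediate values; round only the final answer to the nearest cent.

$111.76

Assessed value = $138,377 × 0.66 = $91,328.82
Sable Creek Township taxable value = $91,328.82 − $15,300 = $76,028.82
Sable Creek Township levy = $76,028.82 × 0.00147 = $111.7623654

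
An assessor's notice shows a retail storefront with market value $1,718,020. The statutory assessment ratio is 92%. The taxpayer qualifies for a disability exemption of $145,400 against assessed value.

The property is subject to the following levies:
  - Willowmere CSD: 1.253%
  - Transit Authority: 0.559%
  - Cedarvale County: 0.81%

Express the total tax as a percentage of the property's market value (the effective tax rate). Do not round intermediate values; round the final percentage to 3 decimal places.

2.190%

Assessed value = $1,718,020 × 0.92 = $1,580,578.4
Taxable value = $1,580,578.4 − $145,400 = $1,435,178.4
Willowmere CSD: $1,435,178.4 × 0.01253 = $17,982.785352
Transit Authority: $1,435,178.4 × 0.00559 = $8,022.647256
Cedarvale County: $1,435,178.4 × 0.0081 = $11,624.94504
Total tax = $37,630.377648
Effective rate = $37,630.377648 ÷ $1,718,020 = 2.190% of market value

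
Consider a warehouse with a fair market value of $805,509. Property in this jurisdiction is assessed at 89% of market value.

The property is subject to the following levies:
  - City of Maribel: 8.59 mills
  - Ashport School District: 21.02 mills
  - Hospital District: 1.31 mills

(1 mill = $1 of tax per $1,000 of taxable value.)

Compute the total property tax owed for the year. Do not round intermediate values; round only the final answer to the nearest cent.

Assessed value = $805,509 × 0.89 = $716,903.01
City of Maribel: $716,903.01 × 0.00859 = $6,158.1968559
Ashport School District: $716,903.01 × 0.02102 = $15,069.3012702
Hospital District: $716,903.01 × 0.00131 = $939.1429431
Total = $6,158.1968559 + $15,069.3012702 + $939.1429431 = $22,166.6410692

$22,166.64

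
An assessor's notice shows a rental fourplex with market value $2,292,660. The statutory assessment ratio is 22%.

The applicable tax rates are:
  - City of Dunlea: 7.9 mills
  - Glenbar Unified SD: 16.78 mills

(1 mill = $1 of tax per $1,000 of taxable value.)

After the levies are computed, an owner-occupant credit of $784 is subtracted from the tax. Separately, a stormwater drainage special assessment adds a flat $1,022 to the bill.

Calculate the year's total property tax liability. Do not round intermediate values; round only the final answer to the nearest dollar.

$12,686

Assessed value = $2,292,660 × 0.22 = $504,385.2
City of Dunlea: $504,385.2 × 0.0079 = $3,984.64308
Glenbar Unified SD: $504,385.2 × 0.01678 = $8,463.583656
Levies subtotal = $12,448.226736
After credit = $12,448.226736 − $784 = $11,664.226736
Total = $11,664.226736 + $1,022 = $12,686.226736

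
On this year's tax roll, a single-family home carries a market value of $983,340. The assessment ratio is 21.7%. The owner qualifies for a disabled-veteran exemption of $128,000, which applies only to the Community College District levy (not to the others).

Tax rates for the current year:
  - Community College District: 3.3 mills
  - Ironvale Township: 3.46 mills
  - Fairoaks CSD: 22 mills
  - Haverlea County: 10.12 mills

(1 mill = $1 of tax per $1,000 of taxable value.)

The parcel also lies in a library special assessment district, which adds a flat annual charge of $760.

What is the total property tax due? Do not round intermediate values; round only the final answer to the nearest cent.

Assessed value = $983,340 × 0.217 = $213,384.78
Community College District: ($213,384.78 − $128,000) × 0.0033 = $85,384.78 × 0.0033 = $281.769774
Ironvale Township: $213,384.78 × 0.00346 = $738.3113388
Fairoaks CSD: $213,384.78 × 0.022 = $4,694.46516
Haverlea County: $213,384.78 × 0.01012 = $2,159.4539736
Levies subtotal = $7,874.0002464
Total = $7,874.0002464 + $760 = $8,634.0002464

$8,634.00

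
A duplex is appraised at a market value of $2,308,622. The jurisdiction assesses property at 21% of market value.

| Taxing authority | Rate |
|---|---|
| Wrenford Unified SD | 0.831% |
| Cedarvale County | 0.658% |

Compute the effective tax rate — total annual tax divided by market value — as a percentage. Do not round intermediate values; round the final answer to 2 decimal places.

Assessed value = $2,308,622 × 0.21 = $484,810.62
Wrenford Unified SD: $484,810.62 × 0.00831 = $4,028.7762522
Cedarvale County: $484,810.62 × 0.00658 = $3,190.0538796
Total tax = $7,218.8301318
Effective rate = $7,218.8301318 ÷ $2,308,622 = 0.31% of market value

0.31%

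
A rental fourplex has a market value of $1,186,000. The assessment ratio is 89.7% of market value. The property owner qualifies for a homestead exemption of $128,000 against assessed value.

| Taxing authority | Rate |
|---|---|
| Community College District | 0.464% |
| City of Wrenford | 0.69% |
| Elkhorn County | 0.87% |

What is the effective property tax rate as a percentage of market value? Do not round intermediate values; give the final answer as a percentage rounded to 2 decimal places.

1.60%

Assessed value = $1,186,000 × 0.897 = $1,063,842
Taxable value = $1,063,842 − $128,000 = $935,842
Community College District: $935,842 × 0.00464 = $4,342.30688
City of Wrenford: $935,842 × 0.0069 = $6,457.3098
Elkhorn County: $935,842 × 0.0087 = $8,141.8254
Total tax = $18,941.44208
Effective rate = $18,941.44208 ÷ $1,186,000 = 1.60% of market value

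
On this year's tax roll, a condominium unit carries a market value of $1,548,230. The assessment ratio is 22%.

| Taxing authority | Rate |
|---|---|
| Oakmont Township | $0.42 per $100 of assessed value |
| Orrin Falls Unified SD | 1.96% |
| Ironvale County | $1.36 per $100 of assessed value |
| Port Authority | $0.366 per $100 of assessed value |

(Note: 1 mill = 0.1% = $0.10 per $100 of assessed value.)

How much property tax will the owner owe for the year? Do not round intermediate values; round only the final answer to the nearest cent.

Assessed value = $1,548,230 × 0.22 = $340,610.6
Oakmont Township: $340,610.6 × 0.0042 = $1,430.56452
Orrin Falls Unified SD: $340,610.6 × 0.0196 = $6,675.96776
Ironvale County: $340,610.6 × 0.0136 = $4,632.30416
Port Authority: $340,610.6 × 0.00366 = $1,246.634796
Total = $13,985.471236

$13,985.47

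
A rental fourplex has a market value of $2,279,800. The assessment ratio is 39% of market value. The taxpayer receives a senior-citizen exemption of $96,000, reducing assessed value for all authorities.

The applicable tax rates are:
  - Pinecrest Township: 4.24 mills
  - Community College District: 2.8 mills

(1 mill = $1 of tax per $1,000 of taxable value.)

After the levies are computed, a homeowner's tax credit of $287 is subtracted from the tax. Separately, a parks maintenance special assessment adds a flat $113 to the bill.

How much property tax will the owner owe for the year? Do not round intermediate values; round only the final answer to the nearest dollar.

$5,410

Assessed value = $2,279,800 × 0.39 = $889,122
Taxable value = $889,122 − $96,000 = $793,122
Pinecrest Township: $793,122 × 0.00424 = $3,362.83728
Community College District: $793,122 × 0.0028 = $2,220.7416
Levies subtotal = $5,583.57888
After credit = $5,583.57888 − $287 = $5,296.57888
Total = $5,296.57888 + $113 = $5,409.57888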